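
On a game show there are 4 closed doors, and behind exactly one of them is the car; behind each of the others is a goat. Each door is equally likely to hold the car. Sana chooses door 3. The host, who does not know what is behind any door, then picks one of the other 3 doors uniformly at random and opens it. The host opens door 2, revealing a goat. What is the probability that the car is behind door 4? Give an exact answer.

1/3

Because the host chose which door to open without knowing where the car is, the choice is independent of the prize location. Learning that door 2 does not hold the car simply rules out that one location and leaves the remaining 3 doors still equally likely by symmetry.
So P(the car behind door 4) = 1/3.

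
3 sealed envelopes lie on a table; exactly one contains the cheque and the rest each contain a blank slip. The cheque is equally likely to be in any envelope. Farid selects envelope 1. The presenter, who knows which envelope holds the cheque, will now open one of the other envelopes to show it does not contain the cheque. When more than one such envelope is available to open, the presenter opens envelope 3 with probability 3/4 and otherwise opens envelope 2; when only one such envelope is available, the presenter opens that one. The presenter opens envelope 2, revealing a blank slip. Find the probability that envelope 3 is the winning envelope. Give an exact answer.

Condition on the true location of the cheque.
If it is in envelope 1 (prior 1/3): envelope 3 is available but not opened, probability 1/4; weight (1/3)·(1/4) = 1/12.
If it is in envelope 2 (prior 1/3): the presenter opened envelope 2, so this case is ruled out; weight (1/3)·0 = 0.
If it is in envelope 3 (prior 1/3): only envelope 2 is available, probability 1; weight (1/3)·1 = 1/3.
The weights sum to 5/12.
So P(the cheque in envelope 3 | the presenter opened envelope 2) = (1/3) / (5/12) = 4/5.

4/5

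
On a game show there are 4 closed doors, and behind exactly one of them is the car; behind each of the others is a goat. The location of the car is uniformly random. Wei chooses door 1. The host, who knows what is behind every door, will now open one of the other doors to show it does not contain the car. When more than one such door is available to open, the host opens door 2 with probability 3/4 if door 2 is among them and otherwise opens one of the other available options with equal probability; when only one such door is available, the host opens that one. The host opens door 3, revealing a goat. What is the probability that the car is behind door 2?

Consider each possible location of the car in turn.
If it is behind door 1 (prior 1/4): door 2 is available but not opened; door 3 gets probability (1 − 3/4)/2 = 1/8; weight (1/4)·(1/8) = 1/32.
If it is behind door 2 (prior 1/4): door 2 holds the prize so is unavailable; the host chooses uniformly among the 2 others, probability 1/2; weight (1/4)·(1/2) = 1/8.
If it is behind door 3 (prior 1/4): the host opened door 3, so this case is ruled out; weight (1/4)·0 = 0.
If it is behind door 4 (prior 1/4): door 2 is available but not opened, probability 1/4; weight (1/4)·(1/4) = 1/16.
The weights sum to 7/32.
So P(the car behind door 2 | the host opened door 3) = (1/8) / (7/32) = 4/7.

4/7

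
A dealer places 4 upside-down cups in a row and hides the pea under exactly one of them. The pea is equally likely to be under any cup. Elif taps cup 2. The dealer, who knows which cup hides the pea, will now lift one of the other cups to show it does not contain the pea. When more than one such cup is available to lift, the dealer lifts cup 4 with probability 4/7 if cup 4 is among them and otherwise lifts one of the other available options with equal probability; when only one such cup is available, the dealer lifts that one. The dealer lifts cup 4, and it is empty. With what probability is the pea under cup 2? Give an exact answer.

1/3

Apply Bayes' rule, conditioning on where the pea actually is.
If it is under any of cups 1, 2, and 3 (prior 1/4 each): cup 4 is available, opened with probability 4/7; weight (1/4)·(4/7) = 1/7 each.
If it is under cup 4 (prior 1/4): the dealer opened cup 4, so this case is ruled out; weight (1/4)·0 = 0.
The weights sum to 3/7.
So P(the pea under cup 2 | the dealer opened cup 4) = (1/7) / (3/7) = 1/3.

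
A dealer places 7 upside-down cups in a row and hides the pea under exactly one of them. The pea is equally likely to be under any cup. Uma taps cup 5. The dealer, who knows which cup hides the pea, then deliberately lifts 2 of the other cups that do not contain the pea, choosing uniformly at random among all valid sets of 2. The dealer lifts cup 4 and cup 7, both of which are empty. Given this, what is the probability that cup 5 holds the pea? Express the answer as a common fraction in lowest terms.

1/7

Apply Bayes' rule, conditioning on where the pea actually is.
If it is under any of cups 1, 2, 3, and 6 (prior 1/7 each): the dealer has 10 equally likely choices, so probability 1/10; weight (1/7)·(1/10) = 1/70 each.
If it is under either of cups 4 and 7 (prior 1/7 each): that cup was opened and seen not to hold the prize — ruled out; weight (1/7)·0 = 0 each.
If it is under cup 5 (prior 1/7): the dealer has 15 equally likely choices, so probability 1/15; weight (1/7)·(1/15) = 1/105.
The weights sum to 1/15.
So P(the pea under cup 5 | the dealer opened cup 4 and cup 7) = (1/105) / (1/15) = 1/7.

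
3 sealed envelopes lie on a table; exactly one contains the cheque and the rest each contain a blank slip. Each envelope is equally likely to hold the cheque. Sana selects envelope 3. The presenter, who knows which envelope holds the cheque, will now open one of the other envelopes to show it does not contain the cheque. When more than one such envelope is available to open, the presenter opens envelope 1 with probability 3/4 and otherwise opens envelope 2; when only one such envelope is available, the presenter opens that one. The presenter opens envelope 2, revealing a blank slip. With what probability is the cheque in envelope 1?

4/5

Apply Bayes' rule, conditioning on where the cheque actually is.
If it is in envelope 1 (prior 1/3): only envelope 2 is available, probability 1; weight (1/3)·1 = 1/3.
If it is in envelope 2 (prior 1/3): the presenter opened envelope 2, so this case is ruled out; weight (1/3)·0 = 0.
If it is in envelope 3 (prior 1/3): envelope 1 is available but not opened, probability 1/4; weight (1/3)·(1/4) = 1/12.
The weights sum to 5/12.
So P(the cheque in envelope 1 | the presenter opened envelope 2) = (1/3) / (5/12) = 4/5.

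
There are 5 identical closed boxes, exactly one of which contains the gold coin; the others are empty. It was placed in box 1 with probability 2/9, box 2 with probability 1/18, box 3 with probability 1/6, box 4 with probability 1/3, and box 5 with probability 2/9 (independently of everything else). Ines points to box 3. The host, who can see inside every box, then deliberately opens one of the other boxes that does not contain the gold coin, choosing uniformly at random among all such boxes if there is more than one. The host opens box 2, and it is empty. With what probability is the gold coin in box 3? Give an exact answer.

Apply Bayes' rule, conditioning on where the gold coin actually is.
If it is in either of boxes 1 and 5 (prior 2/9 each): the host has 3 equally likely choices, so probability 1/3; weight (2/9)·(1/3) = 2/27 each.
If it is in box 2 (prior 1/18): the host opened box 2, so this case is ruled out; weight (1/18)·0 = 0.
If it is in box 3 (prior 1/6): the host has 4 equally likely choices, so probability 1/4; weight (1/6)·(1/4) = 1/24.
If it is in box 4 (prior 1/3): the host has 3 equally likely choices, so probability 1/3; weight (1/3)·(1/3) = 1/9.
The weights sum to 65/216.
So P(the gold coin in box 3 | the host opened box 2) = (1/24) / (65/216) = 9/65.

9/65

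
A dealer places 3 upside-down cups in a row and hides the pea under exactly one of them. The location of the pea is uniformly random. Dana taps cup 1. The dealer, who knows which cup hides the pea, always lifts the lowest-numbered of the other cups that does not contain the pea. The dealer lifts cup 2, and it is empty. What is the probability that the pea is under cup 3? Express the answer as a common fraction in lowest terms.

1/2

Apply Bayes' rule, conditioning on where the pea actually is.
If it is under either of cups 1 and 3 (prior 1/3 each): cup 2 is the lowest-numbered option available, probability 1; weight (1/3)·1 = 1/3 each.
If it is under cup 2 (prior 1/3): the dealer opened cup 2, so this case is ruled out; weight (1/3)·0 = 0.
The weights sum to 2/3.
So P(the pea under cup 3 | the dealer opened cup 2) = (1/3) / (2/3) = 1/2.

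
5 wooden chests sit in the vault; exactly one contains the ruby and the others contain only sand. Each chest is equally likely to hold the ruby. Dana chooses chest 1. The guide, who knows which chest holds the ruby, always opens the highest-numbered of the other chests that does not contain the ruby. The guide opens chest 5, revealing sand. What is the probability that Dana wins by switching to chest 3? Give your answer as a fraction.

Consider each possible location of the ruby in turn.
If it is in any of chests 1, 2, 3, and 4 (prior 1/5 each): chest 5 is the highest-numbered option available, probability 1; weight (1/5)·1 = 1/5 each.
If it is in chest 5 (prior 1/5): the guide opened chest 5, so this case is ruled out; weight (1/5)·0 = 0.
The weights sum to 4/5.
So P(the ruby in chest 3 | the guide opened chest 5) = (1/5) / (4/5) = 1/4.

1/4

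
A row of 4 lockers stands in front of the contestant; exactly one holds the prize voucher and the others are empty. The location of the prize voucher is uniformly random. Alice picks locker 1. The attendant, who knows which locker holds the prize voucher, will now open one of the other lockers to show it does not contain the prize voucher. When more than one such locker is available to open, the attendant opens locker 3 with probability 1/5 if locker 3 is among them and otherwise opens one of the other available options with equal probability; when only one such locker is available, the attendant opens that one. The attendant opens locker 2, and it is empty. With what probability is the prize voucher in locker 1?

Condition on the true location of the prize voucher.
If it is in locker 1 (prior 1/4): locker 3 is available but not opened; locker 2 gets probability (1 − 1/5)/2 = 2/5; weight (1/4)·(2/5) = 1/10.
If it is in locker 2 (prior 1/4): the attendant opened locker 2, so this case is ruled out; weight (1/4)·0 = 0.
If it is in locker 3 (prior 1/4): locker 3 holds the prize so is unavailable; the attendant chooses uniformly among the 2 others, probability 1/2; weight (1/4)·(1/2) = 1/8.
If it is in locker 4 (prior 1/4): locker 3 is available but not opened, probability 4/5; weight (1/4)·(4/5) = 1/5.
The weights sum to 17/40.
So P(the prize voucher in locker 1 | the attendant opened locker 2) = (1/10) / (17/40) = 4/17.

4/17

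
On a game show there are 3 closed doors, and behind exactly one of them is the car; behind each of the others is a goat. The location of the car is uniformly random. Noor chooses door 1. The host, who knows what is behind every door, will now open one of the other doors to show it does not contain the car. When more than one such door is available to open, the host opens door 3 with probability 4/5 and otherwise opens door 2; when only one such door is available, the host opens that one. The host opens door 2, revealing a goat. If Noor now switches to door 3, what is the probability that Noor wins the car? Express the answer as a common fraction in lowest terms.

Condition on the true location of the car.
If it is behind door 1 (prior 1/3): door 3 is available but not opened, probability 1/5; weight (1/3)·(1/5) = 1/15.
If it is behind door 2 (prior 1/3): the host opened door 2, so this case is ruled out; weight (1/3)·0 = 0.
If it is behind door 3 (prior 1/3): only door 2 is available, probability 1; weight (1/3)·1 = 1/3.
The weights sum to 2/5.
So P(the car behind door 3 | the host opened door 2) = (1/3) / (2/5) = 5/6.

5/6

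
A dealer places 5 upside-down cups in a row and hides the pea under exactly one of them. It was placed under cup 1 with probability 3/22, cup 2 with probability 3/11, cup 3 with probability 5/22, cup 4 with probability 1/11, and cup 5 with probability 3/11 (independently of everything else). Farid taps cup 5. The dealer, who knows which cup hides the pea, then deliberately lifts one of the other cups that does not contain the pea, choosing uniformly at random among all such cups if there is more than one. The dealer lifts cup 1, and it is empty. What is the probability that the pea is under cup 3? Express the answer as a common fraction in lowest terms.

2/7

Condition on the true location of the pea.
If it is under cup 1 (prior 3/22): the dealer opened cup 1, so this case is ruled out; weight (3/22)·0 = 0.
If it is under cup 2 (prior 3/11): the dealer has 3 equally likely choices, so probability 1/3; weight (3/11)·(1/3) = 1/11.
If it is under cup 3 (prior 5/22): the dealer has 3 equally likely choices, so probability 1/3; weight (5/22)·(1/3) = 5/66.
If it is under cup 4 (prior 1/11): the dealer has 3 equally likely choices, so probability 1/3; weight (1/11)·(1/3) = 1/33.
If it is under cup 5 (prior 3/11): the dealer has 4 equally likely choices, so probability 1/4; weight (3/11)·(1/4) = 3/44.
The weights sum to 35/132.
So P(the pea under cup 3 | the dealer opened cup 1) = (5/66) / (35/132) = 2/7.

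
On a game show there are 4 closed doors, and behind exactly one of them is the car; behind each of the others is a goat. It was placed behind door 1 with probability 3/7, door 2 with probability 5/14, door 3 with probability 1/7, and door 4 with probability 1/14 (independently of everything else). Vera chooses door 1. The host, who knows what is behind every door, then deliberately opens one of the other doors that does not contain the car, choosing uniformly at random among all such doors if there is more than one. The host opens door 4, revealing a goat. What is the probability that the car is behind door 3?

2/11

Apply Bayes' rule, conditioning on where the car actually is.
If it is behind door 1 (prior 3/7): the host has 3 equally likely choices, so probability 1/3; weight (3/7)·(1/3) = 1/7.
If it is behind door 2 (prior 5/14): the host has 2 equally likely choices, so probability 1/2; weight (5/14)·(1/2) = 5/28.
If it is behind door 3 (prior 1/7): the host has 2 equally likely choices, so probability 1/2; weight (1/7)·(1/2) = 1/14.
If it is behind door 4 (prior 1/14): the host opened door 4, so this case is ruled out; weight (1/14)·0 = 0.
The weights sum to 11/28.
So P(the car behind door 3 | the host opened door 4) = (1/14) / (11/28) = 2/11.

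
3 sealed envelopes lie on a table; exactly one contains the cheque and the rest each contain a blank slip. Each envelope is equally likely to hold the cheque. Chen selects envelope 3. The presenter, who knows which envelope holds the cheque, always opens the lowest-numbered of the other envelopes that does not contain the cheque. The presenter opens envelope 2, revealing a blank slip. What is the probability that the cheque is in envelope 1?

Consider each possible location of the cheque in turn.
If it is in envelope 1 (prior 1/3): envelope 2 is the lowest-numbered option available, probability 1; weight (1/3)·1 = 1/3.
If it is in envelope 2 (prior 1/3): the presenter opened envelope 2, so this case is ruled out; weight (1/3)·0 = 0.
If it is in envelope 3 (prior 1/3): the presenter would have opened envelope 1 instead, probability 0; weight (1/3)·0 = 0.
The weights sum to 1/3.
So P(the cheque in envelope 1 | the presenter opened envelope 2) = (1/3) / (1/3) = 1.

1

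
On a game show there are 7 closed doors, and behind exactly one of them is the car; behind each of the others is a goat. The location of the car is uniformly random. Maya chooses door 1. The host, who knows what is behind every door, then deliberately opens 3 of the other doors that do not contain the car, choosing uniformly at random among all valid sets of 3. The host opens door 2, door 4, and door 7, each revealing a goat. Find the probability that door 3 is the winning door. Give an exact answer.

Apply Bayes' rule, conditioning on where the car actually is.
If it is behind door 1 (prior 1/7): the host has 20 equally likely choices, so probability 1/20; weight (1/7)·(1/20) = 1/140.
If it is behind any of doors 2, 4, and 7 (prior 1/7 each): that door was opened and seen not to hold the prize — ruled out; weight (1/7)·0 = 0 each.
If it is behind any of doors 3, 5, and 6 (prior 1/7 each): the host has 10 equally likely choices, so probability 1/10; weight (1/7)·(1/10) = 1/70 each.
The weights sum to 1/20.
So P(the car behind door 3 | the host opened door 2, door 4, and door 7) = (1/70) / (1/20) = 2/7.

2/7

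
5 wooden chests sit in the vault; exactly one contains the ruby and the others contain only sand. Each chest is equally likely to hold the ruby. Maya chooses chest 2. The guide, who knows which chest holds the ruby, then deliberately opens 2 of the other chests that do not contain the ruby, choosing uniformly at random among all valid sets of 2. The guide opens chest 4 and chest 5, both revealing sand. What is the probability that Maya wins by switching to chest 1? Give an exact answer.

2/5

Condition on the true location of the ruby.
If it is in either of chests 1 and 3 (prior 1/5 each): the guide has 3 equally likely choices, so probability 1/3; weight (1/5)·(1/3) = 1/15 each.
If it is in chest 2 (prior 1/5): the guide has 6 equally likely choices, so probability 1/6; weight (1/5)·(1/6) = 1/30.
If it is in either of chests 4 and 5 (prior 1/5 each): that chest was opened and seen not to hold the prize — ruled out; weight (1/5)·0 = 0 each.
The weights sum to 1/6.
So P(the ruby in chest 1 | the guide opened chest 4 and chest 5) = (1/15) / (1/6) = 2/5.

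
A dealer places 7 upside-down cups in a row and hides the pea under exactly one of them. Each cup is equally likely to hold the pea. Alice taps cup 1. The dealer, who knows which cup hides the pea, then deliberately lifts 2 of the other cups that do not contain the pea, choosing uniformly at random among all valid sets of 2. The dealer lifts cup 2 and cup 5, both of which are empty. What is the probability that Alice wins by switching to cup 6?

Condition on the true location of the pea.
If it is under cup 1 (prior 1/7): the dealer has 15 equally likely choices, so probability 1/15; weight (1/7)·(1/15) = 1/105.
If it is under either of cups 2 and 5 (prior 1/7 each): that cup was opened and seen not to hold the prize — ruled out; weight (1/7)·0 = 0 each.
If it is under any of cups 3, 4, 6, and 7 (prior 1/7 each): the dealer has 10 equally likely choices, so probability 1/10; weight (1/7)·(1/10) = 1/70 each.
The weights sum to 1/15.
So P(the pea under cup 6 | the dealer opened cup 2 and cup 5) = (1/70) / (1/15) = 3/14.

3/14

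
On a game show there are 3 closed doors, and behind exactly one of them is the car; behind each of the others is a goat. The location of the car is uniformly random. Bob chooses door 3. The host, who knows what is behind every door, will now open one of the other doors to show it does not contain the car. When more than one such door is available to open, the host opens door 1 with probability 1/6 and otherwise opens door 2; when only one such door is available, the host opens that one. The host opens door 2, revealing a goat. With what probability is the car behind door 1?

6/11

Consider each possible location of the car in turn.
If it is behind door 1 (prior 1/3): only door 2 is available, probability 1; weight (1/3)·1 = 1/3.
If it is behind door 2 (prior 1/3): the host opened door 2, so this case is ruled out; weight (1/3)·0 = 0.
If it is behind door 3 (prior 1/3): door 1 is available but not opened, probability 5/6; weight (1/3)·(5/6) = 5/18.
The weights sum to 11/18.
So P(the car behind door 1 | the host opened door 2) = (1/3) / (11/18) = 6/11.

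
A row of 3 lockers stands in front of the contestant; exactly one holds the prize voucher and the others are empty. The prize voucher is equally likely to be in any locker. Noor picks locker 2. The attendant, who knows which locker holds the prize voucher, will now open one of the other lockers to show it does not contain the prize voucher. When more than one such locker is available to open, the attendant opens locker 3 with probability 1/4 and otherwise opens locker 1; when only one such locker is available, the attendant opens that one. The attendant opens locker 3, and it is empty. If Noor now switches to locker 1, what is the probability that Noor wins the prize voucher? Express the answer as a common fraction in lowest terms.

4/5

Condition on the true location of the prize voucher.
If it is in locker 1 (prior 1/3): only locker 3 is available, probability 1; weight (1/3)·1 = 1/3.
If it is in locker 2 (prior 1/3): locker 3 is available, opened with probability 1/4; weight (1/3)·(1/4) = 1/12.
If it is in locker 3 (prior 1/3): the attendant opened locker 3, so this case is ruled out; weight (1/3)·0 = 0.
The weights sum to 5/12.
So P(the prize voucher in locker 1 | the attendant opened locker 3) = (1/3) / (5/12) = 4/5.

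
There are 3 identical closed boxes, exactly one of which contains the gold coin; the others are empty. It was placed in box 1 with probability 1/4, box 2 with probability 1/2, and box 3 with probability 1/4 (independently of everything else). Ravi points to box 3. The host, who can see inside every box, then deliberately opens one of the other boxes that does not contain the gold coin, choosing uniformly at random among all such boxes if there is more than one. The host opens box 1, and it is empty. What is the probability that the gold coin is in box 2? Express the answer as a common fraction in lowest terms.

4/5

Apply Bayes' rule, conditioning on where the gold coin actually is.
If it is in box 1 (prior 1/4): the host opened box 1, so this case is ruled out; weight (1/4)·0 = 0.
If it is in box 2 (prior 1/2): the host has no choice, probability 1; weight (1/2)·1 = 1/2.
If it is in box 3 (prior 1/4): the host has 2 equally likely choices, so probability 1/2; weight (1/4)·(1/2) = 1/8.
The weights sum to 5/8.
So P(the gold coin in box 2 | the host opened box 1) = (1/2) / (5/8) = 4/5.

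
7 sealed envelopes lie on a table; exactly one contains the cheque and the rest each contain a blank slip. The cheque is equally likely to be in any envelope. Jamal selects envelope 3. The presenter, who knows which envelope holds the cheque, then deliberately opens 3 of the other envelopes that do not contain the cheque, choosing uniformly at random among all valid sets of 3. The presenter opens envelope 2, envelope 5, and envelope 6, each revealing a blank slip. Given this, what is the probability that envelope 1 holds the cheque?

Apply Bayes' rule, conditioning on where the cheque actually is.
If it is in any of envelopes 1, 4, and 7 (prior 1/7 each): the presenter has 10 equally likely choices, so probability 1/10; weight (1/7)·(1/10) = 1/70 each.
If it is in any of envelopes 2, 5, and 6 (prior 1/7 each): that envelope was opened and seen not to hold the prize — ruled out; weight (1/7)·0 = 0 each.
If it is in envelope 3 (prior 1/7): the presenter has 20 equally likely choices, so probability 1/20; weight (1/7)·(1/20) = 1/140.
The weights sum to 1/20.
So P(the cheque in envelope 1 | the presenter opened envelope 2, envelope 5, and envelope 6) = (1/70) / (1/20) = 2/7.

2/7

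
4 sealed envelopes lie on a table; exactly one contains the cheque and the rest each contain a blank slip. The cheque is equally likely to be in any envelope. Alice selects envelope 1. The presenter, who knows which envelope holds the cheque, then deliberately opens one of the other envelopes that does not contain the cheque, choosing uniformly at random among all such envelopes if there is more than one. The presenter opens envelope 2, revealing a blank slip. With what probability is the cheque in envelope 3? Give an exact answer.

Apply Bayes' rule, conditioning on where the cheque actually is.
If it is in envelope 1 (prior 1/4): the presenter has 3 equally likely choices, so probability 1/3; weight (1/4)·(1/3) = 1/12.
If it is in envelope 2 (prior 1/4): the presenter opened envelope 2, so this case is ruled out; weight (1/4)·0 = 0.
If it is in either of envelopes 3 and 4 (prior 1/4 each): the presenter has 2 equally likely choices, so probability 1/2; weight (1/4)·(1/2) = 1/8 each.
The weights sum to 1/3.
So P(the cheque in envelope 3 | the presenter opened envelope 2) = (1/8) / (1/3) = 3/8.

3/8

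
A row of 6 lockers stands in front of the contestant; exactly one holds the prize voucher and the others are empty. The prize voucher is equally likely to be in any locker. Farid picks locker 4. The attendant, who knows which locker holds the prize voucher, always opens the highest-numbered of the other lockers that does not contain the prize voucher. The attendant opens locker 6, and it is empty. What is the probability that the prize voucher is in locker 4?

1/5

Condition on the true location of the prize voucher.
If it is in any of lockers 1, 2, 3, 4, and 5 (prior 1/6 each): locker 6 is the highest-numbered option available, probability 1; weight (1/6)·1 = 1/6 each.
If it is in locker 6 (prior 1/6): the attendant opened locker 6, so this case is ruled out; weight (1/6)·0 = 0.
The weights sum to 5/6.
So P(the prize voucher in locker 4 | the attendant opened locker 6) = (1/6) / (5/6) = 1/5.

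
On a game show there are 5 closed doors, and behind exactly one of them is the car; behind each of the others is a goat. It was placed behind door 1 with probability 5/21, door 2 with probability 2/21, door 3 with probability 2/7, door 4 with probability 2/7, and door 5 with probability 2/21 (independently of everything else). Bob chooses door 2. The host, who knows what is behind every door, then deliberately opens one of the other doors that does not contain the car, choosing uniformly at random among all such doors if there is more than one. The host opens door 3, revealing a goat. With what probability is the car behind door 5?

Apply Bayes' rule, conditioning on where the car actually is.
If it is behind door 1 (prior 5/21): the host has 3 equally likely choices, so probability 1/3; weight (5/21)·(1/3) = 5/63.
If it is behind door 2 (prior 2/21): the host has 4 equally likely choices, so probability 1/4; weight (2/21)·(1/4) = 1/42.
If it is behind door 3 (prior 2/7): the host opened door 3, so this case is ruled out; weight (2/7)·0 = 0.
If it is behind door 4 (prior 2/7): the host has 3 equally likely choices, so probability 1/3; weight (2/7)·(1/3) = 2/21.
If it is behind door 5 (prior 2/21): the host has 3 equally likely choices, so probability 1/3; weight (2/21)·(1/3) = 2/63.
The weights sum to 29/126.
So P(the car behind door 5 | the host opened door 3) = (2/63) / (29/126) = 4/29.

4/29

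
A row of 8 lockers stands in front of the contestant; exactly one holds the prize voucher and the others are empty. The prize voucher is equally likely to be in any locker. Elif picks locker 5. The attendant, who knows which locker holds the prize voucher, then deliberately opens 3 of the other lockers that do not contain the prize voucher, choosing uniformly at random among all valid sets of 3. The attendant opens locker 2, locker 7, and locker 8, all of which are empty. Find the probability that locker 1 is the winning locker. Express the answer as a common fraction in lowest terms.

7/32

Apply Bayes' rule, conditioning on where the prize voucher actually is.
If it is in any of lockers 1, 3, 4, and 6 (prior 1/8 each): the attendant has 20 equally likely choices, so probability 1/20; weight (1/8)·(1/20) = 1/160 each.
If it is in any of lockers 2, 7, and 8 (prior 1/8 each): that locker was opened and seen not to hold the prize — ruled out; weight (1/8)·0 = 0 each.
If it is in locker 5 (prior 1/8): the attendant has 35 equally likely choices, so probability 1/35; weight (1/8)·(1/35) = 1/280.
The weights sum to 1/35.
So P(the prize voucher in locker 1 | the attendant opened locker 2, locker 7, and locker 8) = (1/160) / (1/35) = 7/32.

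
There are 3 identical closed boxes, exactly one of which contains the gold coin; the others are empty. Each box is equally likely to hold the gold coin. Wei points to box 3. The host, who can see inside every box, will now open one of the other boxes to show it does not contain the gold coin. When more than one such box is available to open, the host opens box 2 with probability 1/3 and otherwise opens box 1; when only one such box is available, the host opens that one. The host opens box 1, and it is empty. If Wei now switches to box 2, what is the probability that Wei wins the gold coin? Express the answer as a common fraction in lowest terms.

Condition on the true location of the gold coin.
If it is in box 1 (prior 1/3): the host opened box 1, so this case is ruled out; weight (1/3)·0 = 0.
If it is in box 2 (prior 1/3): only box 1 is available, probability 1; weight (1/3)·1 = 1/3.
If it is in box 3 (prior 1/3): box 2 is available but not opened, probability 2/3; weight (1/3)·(2/3) = 2/9.
The weights sum to 5/9.
So P(the gold coin in box 2 | the host opened box 1) = (1/3) / (5/9) = 3/5.

3/5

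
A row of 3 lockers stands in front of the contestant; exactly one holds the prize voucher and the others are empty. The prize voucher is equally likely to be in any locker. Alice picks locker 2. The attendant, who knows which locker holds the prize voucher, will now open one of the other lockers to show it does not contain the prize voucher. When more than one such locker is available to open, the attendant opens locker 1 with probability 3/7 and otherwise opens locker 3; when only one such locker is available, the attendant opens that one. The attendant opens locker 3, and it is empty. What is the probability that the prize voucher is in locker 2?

Condition on the true location of the prize voucher.
If it is in locker 1 (prior 1/3): only locker 3 is available, probability 1; weight (1/3)·1 = 1/3.
If it is in locker 2 (prior 1/3): locker 1 is available but not opened, probability 4/7; weight (1/3)·(4/7) = 4/21.
If it is in locker 3 (prior 1/3): the attendant opened locker 3, so this case is ruled out; weight (1/3)·0 = 0.
The weights sum to 11/21.
So P(the prize voucher in locker 2 | the attendant opened locker 3) = (4/21) / (11/21) = 4/11.

4/11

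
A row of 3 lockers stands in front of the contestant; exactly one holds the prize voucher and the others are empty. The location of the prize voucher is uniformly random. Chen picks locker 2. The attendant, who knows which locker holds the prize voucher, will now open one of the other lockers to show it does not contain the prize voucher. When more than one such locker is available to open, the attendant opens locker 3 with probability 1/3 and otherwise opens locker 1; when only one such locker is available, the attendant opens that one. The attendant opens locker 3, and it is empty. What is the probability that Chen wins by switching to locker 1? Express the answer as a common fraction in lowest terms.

3/4

Condition on the true location of the prize voucher.
If it is in locker 1 (prior 1/3): only locker 3 is available, probability 1; weight (1/3)·1 = 1/3.
If it is in locker 2 (prior 1/3): locker 3 is available, opened with probability 1/3; weight (1/3)·(1/3) = 1/9.
If it is in locker 3 (prior 1/3): the attendant opened locker 3, so this case is ruled out; weight (1/3)·0 = 0.
The weights sum to 4/9.
So P(the prize voucher in locker 1 | the attendant opened locker 3) = (1/3) / (4/9) = 3/4.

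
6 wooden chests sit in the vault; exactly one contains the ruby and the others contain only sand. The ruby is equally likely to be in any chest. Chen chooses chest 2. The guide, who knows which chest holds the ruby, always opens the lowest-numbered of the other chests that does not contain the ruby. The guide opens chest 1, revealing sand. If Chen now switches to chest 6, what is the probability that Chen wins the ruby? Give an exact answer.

Apply Bayes' rule, conditioning on where the ruby actually is.
If it is in chest 1 (prior 1/6): the guide opened chest 1, so this case is ruled out; weight (1/6)·0 = 0.
If it is in any of chests 2, 3, 4, 5, and 6 (prior 1/6 each): chest 1 is the lowest-numbered option available, probability 1; weight (1/6)·1 = 1/6 each.
The weights sum to 5/6.
So P(the ruby in chest 6 | the guide opened chest 1) = (1/6) / (5/6) = 1/5.

1/5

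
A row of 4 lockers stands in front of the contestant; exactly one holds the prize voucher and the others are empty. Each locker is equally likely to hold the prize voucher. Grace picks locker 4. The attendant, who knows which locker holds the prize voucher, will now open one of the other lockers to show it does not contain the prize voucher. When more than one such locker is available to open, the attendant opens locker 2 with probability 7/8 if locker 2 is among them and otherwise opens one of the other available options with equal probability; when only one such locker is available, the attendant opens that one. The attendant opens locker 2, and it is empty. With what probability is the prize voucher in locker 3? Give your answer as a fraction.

Apply Bayes' rule, conditioning on where the prize voucher actually is.
If it is in any of lockers 1, 3, and 4 (prior 1/4 each): locker 2 is available, opened with probability 7/8; weight (1/4)·(7/8) = 7/32 each.
If it is in locker 2 (prior 1/4): the attendant opened locker 2, so this case is ruled out; weight (1/4)·0 = 0.
The weights sum to 21/32.
So P(the prize voucher in locker 3 | the attendant opened locker 2) = (7/32) / (21/32) = 1/3.

1/3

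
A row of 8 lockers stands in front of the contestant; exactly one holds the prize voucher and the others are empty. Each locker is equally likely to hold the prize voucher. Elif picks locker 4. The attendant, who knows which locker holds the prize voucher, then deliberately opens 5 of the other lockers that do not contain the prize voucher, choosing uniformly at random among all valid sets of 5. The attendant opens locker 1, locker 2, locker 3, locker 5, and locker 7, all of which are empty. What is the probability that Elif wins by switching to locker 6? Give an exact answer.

Condition on the true location of the prize voucher.
If it is in any of lockers 1, 2, 3, 5, and 7 (prior 1/8 each): that locker was opened and seen not to hold the prize — ruled out; weight (1/8)·0 = 0 each.
If it is in locker 4 (prior 1/8): the attendant has 21 equally likely choices, so probability 1/21; weight (1/8)·(1/21) = 1/168.
If it is in either of lockers 6 and 8 (prior 1/8 each): the attendant has 6 equally likely choices, so probability 1/6; weight (1/8)·(1/6) = 1/48 each.
The weights sum to 1/21.
So P(the prize voucher in locker 6 | the attendant opened locker 1, locker 2, locker 3, locker 5, and locker 7) = (1/48) / (1/21) = 7/16.

7/16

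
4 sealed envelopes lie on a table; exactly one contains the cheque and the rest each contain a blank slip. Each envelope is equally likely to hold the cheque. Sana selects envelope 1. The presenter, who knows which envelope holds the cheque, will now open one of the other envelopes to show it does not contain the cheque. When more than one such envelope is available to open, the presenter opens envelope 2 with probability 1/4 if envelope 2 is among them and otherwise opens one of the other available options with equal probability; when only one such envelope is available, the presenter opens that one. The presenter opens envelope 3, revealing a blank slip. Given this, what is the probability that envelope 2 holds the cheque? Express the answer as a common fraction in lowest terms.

Apply Bayes' rule, conditioning on where the cheque actually is.
If it is in envelope 1 (prior 1/4): envelope 2 is available but not opened; envelope 3 gets probability (1 − 1/4)/2 = 3/8; weight (1/4)·(3/8) = 3/32.
If it is in envelope 2 (prior 1/4): envelope 2 holds the prize so is unavailable; the presenter chooses uniformly among the 2 others, probability 1/2; weight (1/4)·(1/2) = 1/8.
If it is in envelope 3 (prior 1/4): the presenter opened envelope 3, so this case is ruled out; weight (1/4)·0 = 0.
If it is in envelope 4 (prior 1/4): envelope 2 is available but not opened, probability 3/4; weight (1/4)·(3/4) = 3/16.
The weights sum to 13/32.
So P(the cheque in envelope 2 | the presenter opened envelope 3) = (1/8) / (13/32) = 4/13.

4/13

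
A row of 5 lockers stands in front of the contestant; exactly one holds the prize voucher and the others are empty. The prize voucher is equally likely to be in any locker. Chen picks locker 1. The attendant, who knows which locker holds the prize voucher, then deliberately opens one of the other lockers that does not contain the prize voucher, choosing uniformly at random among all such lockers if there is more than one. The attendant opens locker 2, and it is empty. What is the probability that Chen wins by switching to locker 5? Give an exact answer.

Consider each possible location of the prize voucher in turn.
If it is in locker 1 (prior 1/5): the attendant has 4 equally likely choices, so probability 1/4; weight (1/5)·(1/4) = 1/20.
If it is in locker 2 (prior 1/5): the attendant opened locker 2, so this case is ruled out; weight (1/5)·0 = 0.
If it is in any of lockers 3, 4, and 5 (prior 1/5 each): the attendant has 3 equally likely choices, so probability 1/3; weight (1/5)·(1/3) = 1/15 each.
The weights sum to 1/4.
So P(the prize voucher in locker 5 | the attendant opened locker 2) = (1/15) / (1/4) = 4/15.

4/15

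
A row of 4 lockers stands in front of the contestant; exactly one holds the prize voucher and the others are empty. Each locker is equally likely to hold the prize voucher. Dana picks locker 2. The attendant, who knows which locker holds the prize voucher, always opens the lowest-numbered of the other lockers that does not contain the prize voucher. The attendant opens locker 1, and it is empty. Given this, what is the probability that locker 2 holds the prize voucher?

1/3

Consider each possible location of the prize voucher in turn.
If it is in locker 1 (prior 1/4): the attendant opened locker 1, so this case is ruled out; weight (1/4)·0 = 0.
If it is in any of lockers 2, 3, and 4 (prior 1/4 each): locker 1 is the lowest-numbered option available, probability 1; weight (1/4)·1 = 1/4 each.
The weights sum to 3/4.
So P(the prize voucher in locker 2 | the attendant opened locker 1) = (1/4) / (3/4) = 1/3.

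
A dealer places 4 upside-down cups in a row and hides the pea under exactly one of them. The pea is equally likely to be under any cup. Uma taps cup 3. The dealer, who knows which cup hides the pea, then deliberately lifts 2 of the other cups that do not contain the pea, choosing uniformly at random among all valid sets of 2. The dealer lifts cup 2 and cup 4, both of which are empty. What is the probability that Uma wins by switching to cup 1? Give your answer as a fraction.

3/4

Condition on the true location of the pea.
If it is under cup 1 (prior 1/4): the dealer has no choice, probability 1; weight (1/4)·1 = 1/4.
If it is under either of cups 2 and 4 (prior 1/4 each): that cup was opened and seen not to hold the prize — ruled out; weight (1/4)·0 = 0 each.
If it is under cup 3 (prior 1/4): the dealer has 3 equally likely choices, so probability 1/3; weight (1/4)·(1/3) = 1/12.
The weights sum to 1/3.
So P(the pea under cup 1 | the dealer opened cup 2 and cup 4) = (1/4) / (1/3) = 3/4.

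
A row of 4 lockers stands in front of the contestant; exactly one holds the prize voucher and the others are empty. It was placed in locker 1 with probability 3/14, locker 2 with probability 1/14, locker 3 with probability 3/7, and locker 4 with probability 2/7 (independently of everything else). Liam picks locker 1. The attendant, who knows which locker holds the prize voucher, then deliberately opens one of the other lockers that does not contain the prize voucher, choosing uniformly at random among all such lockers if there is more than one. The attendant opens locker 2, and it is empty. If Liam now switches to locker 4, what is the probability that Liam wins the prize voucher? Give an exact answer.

1/3

Apply Bayes' rule, conditioning on where the prize voucher actually is.
If it is in locker 1 (prior 3/14): the attendant has 3 equally likely choices, so probability 1/3; weight (3/14)·(1/3) = 1/14.
If it is in locker 2 (prior 1/14): the attendant opened locker 2, so this case is ruled out; weight (1/14)·0 = 0.
If it is in locker 3 (prior 3/7): the attendant has 2 equally likely choices, so probability 1/2; weight (3/7)·(1/2) = 3/14.
If it is in locker 4 (prior 2/7): the attendant has 2 equally likely choices, so probability 1/2; weight (2/7)·(1/2) = 1/7.
The weights sum to 3/7.
So P(the prize voucher in locker 4 | the attendant opened locker 2) = (1/7) / (3/7) = 1/3.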